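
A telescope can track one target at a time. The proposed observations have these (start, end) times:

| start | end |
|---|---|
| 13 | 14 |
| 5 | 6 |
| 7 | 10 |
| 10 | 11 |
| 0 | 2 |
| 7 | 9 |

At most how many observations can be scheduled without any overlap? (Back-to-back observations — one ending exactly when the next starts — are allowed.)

Sorted by end: (0,2)  (5,6)  (7,9)  (7,10)  (10,11)  (13,14)
take (0,2); take (5,6); take (7,9); skip (7,10); take (10,11); take (13,14).
Selected 5 observations.

5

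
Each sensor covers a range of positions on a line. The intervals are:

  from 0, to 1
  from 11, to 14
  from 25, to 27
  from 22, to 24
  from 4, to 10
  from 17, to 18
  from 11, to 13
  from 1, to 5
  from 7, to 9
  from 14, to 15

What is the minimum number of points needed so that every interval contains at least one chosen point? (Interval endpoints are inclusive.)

Sorted: [0,1] [1,5] [7,9] [4,10] [11,13] [11,14] [14,15] [17,18] [22,24] [25,27]
{[0,1],[1,5]} hit by 1; {[7,9],[4,10]} hit by 9; {[11,13],[11,14]} hit by 13; {[14,15]} hit by 15; {[17,18]} hit by 18; {[22,24]} hit by 24; {[25,27]} hit by 27.
Points: 1, 9, 13, 15, 18, 24, 27 (7 total).

7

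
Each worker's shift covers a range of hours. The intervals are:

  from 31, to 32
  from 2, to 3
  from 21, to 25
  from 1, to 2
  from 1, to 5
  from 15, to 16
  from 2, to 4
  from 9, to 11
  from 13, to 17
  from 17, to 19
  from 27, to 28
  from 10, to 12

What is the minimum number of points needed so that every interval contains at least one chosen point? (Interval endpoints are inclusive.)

7

Process intervals by earliest right end; each time one isn't hit yet, stab at its right endpoint.
By right end: [1,2]  [2,3]  [2,4]  [1,5]  [9,11]  [10,12]  [15,16]  [13,17]  [17,19]  [21,25]  [27,28]  [31,32]
[1,2] uncovered → point at 2; [9,11] uncovered → point at 11; [15,16] uncovered → point at 16; [17,19] uncovered → point at 19; [21,25] uncovered → point at 25; [27,28] uncovered → point at 28; [31,32] uncovered → point at 32.
Points: 2, 11, 16, 19, 25, 28, 32 (7 total).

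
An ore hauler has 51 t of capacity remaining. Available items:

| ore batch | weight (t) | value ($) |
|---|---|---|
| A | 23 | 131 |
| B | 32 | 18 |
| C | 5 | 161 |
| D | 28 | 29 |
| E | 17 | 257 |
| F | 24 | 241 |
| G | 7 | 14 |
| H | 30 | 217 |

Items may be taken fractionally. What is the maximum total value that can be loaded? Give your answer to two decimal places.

695.17

Greedy by value/weight ratio, highest first.
Ratios (sorted): C 32.20, E 15.12, F 10.04, H 7.23, A 5.70, G 2.00, D 1.04, B 0.56
take C (5 @ 161); take E (17 @ 257); take F (24 @ 241); take 5/30 of H → 36.17. Capacity used 51/51.
Total value = 695.17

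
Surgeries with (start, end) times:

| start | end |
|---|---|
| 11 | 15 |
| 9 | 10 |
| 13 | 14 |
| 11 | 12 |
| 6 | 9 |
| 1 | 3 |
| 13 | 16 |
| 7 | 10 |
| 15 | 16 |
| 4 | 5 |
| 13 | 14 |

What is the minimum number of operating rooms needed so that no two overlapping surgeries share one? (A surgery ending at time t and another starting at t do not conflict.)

4

The answer is the maximum number of intervals overlapping at any instant.
Events (time:±→running): 1:+→1 3:-→0 4:+→1 5:-→0 6:+→1 7:+→2 9:-→1 9:+→2 10:-→1 10:-→0 11:+→1 11:+→2 12:-→1 13:+→2 13:+→3 13:+→4 … peak 4.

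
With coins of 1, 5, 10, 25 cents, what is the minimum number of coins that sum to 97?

7

Greedy: take as many of the largest coin as possible, then repeat with the remainder.
97 − 3×25→22 − 2×10→2 − 2×1→0
Total coins = 3 + 2 + 2 = 7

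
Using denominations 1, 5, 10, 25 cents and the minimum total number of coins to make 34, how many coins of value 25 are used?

1

Greedy: take as many of the largest coin as possible, then repeat with the remainder.
34 = 1×25 + 1×5 + 4×1
Count of 25: 1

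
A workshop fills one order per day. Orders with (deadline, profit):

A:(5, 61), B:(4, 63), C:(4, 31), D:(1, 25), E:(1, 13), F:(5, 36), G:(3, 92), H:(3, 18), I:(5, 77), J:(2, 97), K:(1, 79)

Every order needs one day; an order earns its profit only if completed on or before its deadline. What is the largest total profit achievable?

Sort by profit descending; place each in the latest free slot ≤ its deadline.
By profit: J(d2,97), G(d3,92), K(d1,79), I(d5,77), B(d4,63), A(d5,61), F(d5,36), C(d4,31), D(d1,25), H(d3,18), E(d1,13)
J→slot 2; G→slot 3; K→slot 1; I→slot 5; B→slot 4; A skipped; F skipped; C skipped; D skipped; H skipped; E skipped.
Profit = 79 + 97 + 92 + 63 + 77 = 408

408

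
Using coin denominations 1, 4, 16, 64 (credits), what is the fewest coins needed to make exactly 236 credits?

236 = 3×64 + 2×16 + 3×4
Total coins = 3 + 2 + 3 = 8

8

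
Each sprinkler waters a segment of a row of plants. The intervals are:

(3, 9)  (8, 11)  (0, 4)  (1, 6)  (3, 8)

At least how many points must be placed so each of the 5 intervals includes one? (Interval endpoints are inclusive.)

Sort by right endpoint; whenever an interval is uncovered, place a point at its right end.
By right end: [0,4]  [1,6]  [3,8]  [3,9]  [8,11]
[0,4] uncovered → point at 4; [8,11] uncovered → point at 11.
Points: 4, 11 (2 total).

2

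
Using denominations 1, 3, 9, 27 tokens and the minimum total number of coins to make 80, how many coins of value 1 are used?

2

Greedy: take as many of the largest coin as possible, then repeat with the remainder.
80 − 2×27→26 − 2×9→8 − 2×3→2 − 2×1→0
Count of 1: 2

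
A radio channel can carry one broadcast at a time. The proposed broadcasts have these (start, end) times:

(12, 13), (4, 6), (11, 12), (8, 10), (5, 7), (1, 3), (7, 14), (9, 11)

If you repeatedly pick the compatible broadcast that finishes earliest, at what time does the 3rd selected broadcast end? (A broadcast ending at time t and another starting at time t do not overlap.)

By end time: (1,3), (4,6), (5,7), (8,10), (9,11), (11,12), (12,13), (7,14).
Pick (1,3); next start ≥ 3 → (4,6); next start ≥ 6 → (8,10); next start ≥ 10 → (11,12); next start ≥ 12 → (12,13).
Selected: (1,3) (4,6) (8,10) (11,12) (12,13)

10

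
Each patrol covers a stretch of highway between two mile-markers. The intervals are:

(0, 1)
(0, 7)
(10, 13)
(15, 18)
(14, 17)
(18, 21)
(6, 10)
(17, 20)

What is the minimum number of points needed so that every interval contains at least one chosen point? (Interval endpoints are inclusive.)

Sort by right endpoint; whenever an interval is uncovered, place a point at its right end.
Sorted: [0,1] [0,7] [6,10] [10,13] [14,17] [15,18] [17,20] [18,21]
{[0,1],[0,7]} hit by 1; {[6,10],[10,13]} hit by 10; {[14,17],[15,18],[17,20]} hit by 17; {[18,21]} hit by 21.
Points: 1, 10, 17, 21 (4 total).

4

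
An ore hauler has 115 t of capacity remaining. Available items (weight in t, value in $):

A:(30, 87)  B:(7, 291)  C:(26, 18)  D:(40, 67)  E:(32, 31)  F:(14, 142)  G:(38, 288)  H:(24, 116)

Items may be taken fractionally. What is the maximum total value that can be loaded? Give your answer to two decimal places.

Greedy by value/weight ratio, highest first.
Ratios (sorted): B 41.57, F 10.14, G 7.58, H 4.83, A 2.90, D 1.68, E 0.97, C 0.69
take B (7 @ 291); take F (14 @ 142); take G (38 @ 288); take H (24 @ 116); take A (30 @ 87); take 2/40 of D → 3.35. Capacity used 115/115.
Total value = 927.35

927.35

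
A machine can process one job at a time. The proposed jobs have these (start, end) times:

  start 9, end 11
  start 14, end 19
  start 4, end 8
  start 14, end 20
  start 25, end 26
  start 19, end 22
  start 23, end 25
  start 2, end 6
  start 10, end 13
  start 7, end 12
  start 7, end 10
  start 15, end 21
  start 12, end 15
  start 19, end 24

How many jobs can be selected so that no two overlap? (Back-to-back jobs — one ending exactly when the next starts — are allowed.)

7

Order by finish time; keep every interval that doesn't clash with the previous kept one.
By end time: (2,6), (4,8), (7,10), (9,11), (7,12), (10,13), (12,15), (14,19), (14,20), (15,21), (19,22), (19,24), (23,25), (25,26).
Pick (2,6); next start ≥ 6 → (7,10); next start ≥ 10 → (10,13); next start ≥ 13 → (14,19); next start ≥ 19 → (19,22); next start ≥ 22 → (23,25); next start ≥ 25 → (25,26).
Selected 7 jobs.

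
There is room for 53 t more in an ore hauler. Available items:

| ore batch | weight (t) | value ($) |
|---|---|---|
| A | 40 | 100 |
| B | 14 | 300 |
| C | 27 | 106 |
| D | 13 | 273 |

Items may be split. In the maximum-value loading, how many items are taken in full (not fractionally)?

Sort by value per unit weight and fill in that order.
Order: B (300/14=21.43) > D (273/13=21.00) > C (106/27=3.93) > A (100/40=2.50)
Fill: take B (14 @ 300) → take D (13 @ 273) → take 26/27 of C → 102.07; 53/53 used.
2 item(s) taken whole; one partial (take 26/27 of C).

2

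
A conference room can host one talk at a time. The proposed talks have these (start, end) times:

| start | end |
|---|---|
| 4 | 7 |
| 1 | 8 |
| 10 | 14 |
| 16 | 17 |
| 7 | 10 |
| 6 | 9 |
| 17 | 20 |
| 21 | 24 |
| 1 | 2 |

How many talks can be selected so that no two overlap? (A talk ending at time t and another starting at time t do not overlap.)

7

Order by finish time; keep every interval that doesn't clash with the previous kept one.
Sorted by end: (1,2)  (4,7)  (1,8)  (6,9)  (7,10)  (10,14)  (16,17)  (17,20)  (21,24)
take (1,2); take (4,7); skip (1,8); take (7,10); take (10,14); take (16,17); take (17,20); take (21,24).
Selected 7 talks.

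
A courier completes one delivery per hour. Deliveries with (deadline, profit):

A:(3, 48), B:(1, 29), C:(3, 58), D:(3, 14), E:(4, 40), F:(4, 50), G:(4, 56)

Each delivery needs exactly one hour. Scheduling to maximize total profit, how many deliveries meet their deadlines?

Take jobs in profit order; each goes to the latest open slot no later than its deadline.
Profit order: C=58 G=56 F=50 A=48 E=40 B=29 D=14
Assign: C→slot 3, G→slot 4, F→slot 2, A→slot 1, E skipped, B skipped, D skipped.
Slots: [1:A] [2:F] [3:C] [4:G]
4 of 7 scheduled.

4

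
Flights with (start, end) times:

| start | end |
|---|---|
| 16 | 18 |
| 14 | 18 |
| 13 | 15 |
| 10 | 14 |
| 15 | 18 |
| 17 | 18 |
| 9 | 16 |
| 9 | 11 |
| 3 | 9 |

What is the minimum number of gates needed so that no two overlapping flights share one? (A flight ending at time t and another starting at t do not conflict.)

4

Count concurrent intervals with a sweep; the peak is the room count.
Events (time:±→running): 3:+→1 9:-→0 9:+→1 9:+→2 10:+→3 11:-→2 13:+→3 14:-→2 14:+→3 15:-→2 15:+→3 16:-→2 16:+→3 17:+→4 … peak 4.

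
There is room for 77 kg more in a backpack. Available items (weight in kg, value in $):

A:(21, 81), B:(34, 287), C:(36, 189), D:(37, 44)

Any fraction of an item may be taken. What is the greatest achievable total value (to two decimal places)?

503.00

Sort by value per unit weight and fill in that order.
Ratios (sorted): B 8.44, C 5.25, A 3.86, D 1.19
take B (34 @ 287); take C (36 @ 189); take 7/21 of A → 27.00. Capacity used 77/77.
Total value = 503.00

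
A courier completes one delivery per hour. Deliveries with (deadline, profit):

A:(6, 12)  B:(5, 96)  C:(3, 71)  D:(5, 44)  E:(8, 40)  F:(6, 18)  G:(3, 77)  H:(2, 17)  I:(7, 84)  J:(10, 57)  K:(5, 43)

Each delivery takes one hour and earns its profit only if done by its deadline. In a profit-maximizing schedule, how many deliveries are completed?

By profit: B(d5,96), I(d7,84), G(d3,77), C(d3,71), J(d10,57), D(d5,44), K(d5,43), E(d8,40), F(d6,18), H(d2,17), A(d6,12)
B→slot 5; I→slot 7; G→slot 3; C→slot 2; J→slot 10; D→slot 4; K→slot 1; E→slot 8; F→slot 6; H skipped; A skipped.
9 of 11 scheduled.

9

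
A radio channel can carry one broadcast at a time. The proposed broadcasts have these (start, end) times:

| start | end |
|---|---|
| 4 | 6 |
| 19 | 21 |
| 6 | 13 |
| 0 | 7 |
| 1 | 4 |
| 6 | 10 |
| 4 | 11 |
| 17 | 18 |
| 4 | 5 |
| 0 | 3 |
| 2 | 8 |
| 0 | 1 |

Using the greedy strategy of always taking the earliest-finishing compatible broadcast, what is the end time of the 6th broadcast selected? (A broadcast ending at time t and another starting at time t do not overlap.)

21

By end time: (0,1), (0,3), (1,4), (4,5), (4,6), (0,7), (2,8), (6,10), (4,11), (6,13), (17,18), (19,21).
Pick (0,1); next start ≥ 1 → (1,4); next start ≥ 4 → (4,5); next start ≥ 5 → (6,10); next start ≥ 10 → (17,18); next start ≥ 18 → (19,21).
Selected: (0,1) (1,4) (4,5) (6,10) (17,18) (19,21)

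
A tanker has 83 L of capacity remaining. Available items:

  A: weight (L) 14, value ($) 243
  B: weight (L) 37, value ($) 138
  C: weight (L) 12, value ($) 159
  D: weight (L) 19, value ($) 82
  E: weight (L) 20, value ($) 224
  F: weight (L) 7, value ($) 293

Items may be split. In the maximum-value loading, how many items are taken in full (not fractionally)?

5

Ratios (sorted): F 41.86, A 17.36, C 13.25, E 11.20, D 4.32, B 3.73
take F (7 @ 293); take A (14 @ 243); take C (12 @ 159); take E (20 @ 224); take D (19 @ 82); take 11/37 of B → 41.03. Capacity used 83/83.
5 item(s) taken whole; one partial (take 11/37 of B).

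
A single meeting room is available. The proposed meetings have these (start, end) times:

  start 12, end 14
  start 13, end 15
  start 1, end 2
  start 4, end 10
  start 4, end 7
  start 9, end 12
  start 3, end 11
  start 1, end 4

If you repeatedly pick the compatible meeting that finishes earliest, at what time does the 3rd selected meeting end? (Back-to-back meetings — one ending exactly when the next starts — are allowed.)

Order by finish time; keep every interval that doesn't clash with the previous kept one.
By end time: (1,2), (1,4), (4,7), (4,10), (3,11), (9,12), (12,14), (13,15).
Pick (1,2); next start ≥ 2 → (4,7); next start ≥ 7 → (9,12); next start ≥ 12 → (12,14).
Selected: (1,2) (4,7) (9,12) (12,14)

12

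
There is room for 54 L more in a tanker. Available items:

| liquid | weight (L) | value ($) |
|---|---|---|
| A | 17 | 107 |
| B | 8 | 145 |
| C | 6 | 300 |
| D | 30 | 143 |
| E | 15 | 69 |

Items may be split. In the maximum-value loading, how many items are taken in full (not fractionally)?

3

Sort by value per unit weight and fill in that order.
Ratios (sorted): C 50.00, B 18.12, A 6.29, D 4.77, E 4.60
take C (6 @ 300); take B (8 @ 145); take A (17 @ 107); take 23/30 of D → 109.63. Capacity used 54/54.
3 item(s) taken whole; one partial (take 23/30 of D).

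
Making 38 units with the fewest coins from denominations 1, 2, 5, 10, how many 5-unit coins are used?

1

38 − 3×10→8 − 1×5→3 − 1×2→1 − 1×1→0
Count of 5: 1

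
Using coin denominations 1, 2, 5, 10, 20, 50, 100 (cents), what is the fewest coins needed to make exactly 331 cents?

6

Greedy: take as many of the largest coin as possible, then repeat with the remainder.
331 = 3×100 + 1×20 + 1×10 + 1×1
Total coins = 3 + 1 + 1 + 1 = 6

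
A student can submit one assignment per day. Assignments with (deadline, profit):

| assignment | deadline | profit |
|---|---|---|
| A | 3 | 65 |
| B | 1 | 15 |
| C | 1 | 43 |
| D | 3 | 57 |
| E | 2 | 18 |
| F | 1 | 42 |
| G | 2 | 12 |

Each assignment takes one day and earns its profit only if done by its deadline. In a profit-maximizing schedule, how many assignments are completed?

3

Sort by profit descending; place each in the latest free slot ≤ its deadline.
Profit order: A=65 D=57 C=43 F=42 E=18 B=15 G=12
Assign: A→slot 3, D→slot 2, C→slot 1, F skipped, E skipped, B skipped, G skipped.
Slots: [1:C] [2:D] [3:A]
3 of 7 scheduled.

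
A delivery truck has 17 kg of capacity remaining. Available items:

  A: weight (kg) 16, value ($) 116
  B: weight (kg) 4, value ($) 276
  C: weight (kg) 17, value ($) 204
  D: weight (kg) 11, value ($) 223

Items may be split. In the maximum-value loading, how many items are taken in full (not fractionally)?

2

Order: B (276/4=69.00) > D (223/11=20.27) > C (204/17=12.00) > A (116/16=7.25)
Fill: take B (4 @ 276) → take D (11 @ 223) → take 2/17 of C → 24.00; 17/17 used.
2 item(s) taken whole; one partial (take 2/17 of C).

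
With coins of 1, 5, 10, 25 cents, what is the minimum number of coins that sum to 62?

Greedy: take as many of the largest coin as possible, then repeat with the remainder.
62 − 2×25→12 − 1×10→2 − 2×1→0
Total coins = 2 + 1 + 2 = 5

5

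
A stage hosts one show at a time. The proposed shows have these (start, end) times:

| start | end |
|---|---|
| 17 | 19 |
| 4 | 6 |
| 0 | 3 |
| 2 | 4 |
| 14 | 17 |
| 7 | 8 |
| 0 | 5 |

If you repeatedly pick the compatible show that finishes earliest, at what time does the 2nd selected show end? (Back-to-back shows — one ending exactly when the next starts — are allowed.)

6

Sorted by end: (0,3)  (2,4)  (0,5)  (4,6)  (7,8)  (14,17)  (17,19)
take (0,3); take (4,6); take (7,8); take (14,17); take (17,19).
Selected: (0,3) (4,6) (7,8) (14,17) (17,19)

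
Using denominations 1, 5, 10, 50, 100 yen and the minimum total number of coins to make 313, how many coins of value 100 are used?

3

313 − 3×100→13 − 1×10→3 − 3×1→0
Count of 100: 3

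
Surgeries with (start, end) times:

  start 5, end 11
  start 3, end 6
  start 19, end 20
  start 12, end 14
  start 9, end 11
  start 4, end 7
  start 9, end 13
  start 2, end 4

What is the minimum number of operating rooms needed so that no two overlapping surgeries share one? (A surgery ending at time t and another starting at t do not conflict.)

3

The answer is the maximum number of intervals overlapping at any instant.
Events (time:±→running): 2:+→1 3:+→2 4:-→1 4:+→2 5:+→3 … peak 3.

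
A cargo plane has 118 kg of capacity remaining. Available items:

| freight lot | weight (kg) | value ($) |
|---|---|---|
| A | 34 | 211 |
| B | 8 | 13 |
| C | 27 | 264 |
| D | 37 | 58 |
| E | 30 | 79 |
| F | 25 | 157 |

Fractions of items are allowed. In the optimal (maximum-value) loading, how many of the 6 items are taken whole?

4

Greedy by value/weight ratio, highest first.
Order: C (264/27=9.78) > F (157/25=6.28) > A (211/34=6.21) > E (79/30=2.63) > B (13/8=1.62) > D (58/37=1.57)
Fill: take C (27 @ 264) → take F (25 @ 157) → take A (34 @ 211) → take E (30 @ 79) → take 2/8 of B → 3.25; 118/118 used.
4 item(s) taken whole; one partial (take 2/8 of B).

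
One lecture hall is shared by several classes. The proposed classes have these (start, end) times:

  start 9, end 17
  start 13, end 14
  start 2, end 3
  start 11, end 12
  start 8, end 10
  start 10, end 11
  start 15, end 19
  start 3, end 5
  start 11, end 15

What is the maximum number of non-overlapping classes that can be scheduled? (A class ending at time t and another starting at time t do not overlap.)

7

Greedy by earliest finish: after sorting by end time, pick each interval compatible with the last pick.
By end time: (2,3), (3,5), (8,10), (10,11), (11,12), (13,14), (11,15), (9,17), (15,19).
Pick (2,3); next start ≥ 3 → (3,5); next start ≥ 5 → (8,10); next start ≥ 10 → (10,11); next start ≥ 11 → (11,12); next start ≥ 12 → (13,14); next start ≥ 14 → (15,19).
Selected 7 classes.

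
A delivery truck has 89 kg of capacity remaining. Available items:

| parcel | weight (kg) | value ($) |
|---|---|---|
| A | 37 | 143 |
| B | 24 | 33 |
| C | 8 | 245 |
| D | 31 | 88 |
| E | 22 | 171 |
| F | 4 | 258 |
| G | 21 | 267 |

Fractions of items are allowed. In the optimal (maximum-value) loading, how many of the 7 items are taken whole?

4

Greedy by value/weight ratio, highest first.
Ratios (sorted): F 64.50, C 30.62, G 12.71, E 7.77, A 3.86, D 2.84, B 1.38
take F (4 @ 258); take C (8 @ 245); take G (21 @ 267); take E (22 @ 171); take 34/37 of A → 131.41. Capacity used 89/89.
4 item(s) taken whole; one partial (take 34/37 of A).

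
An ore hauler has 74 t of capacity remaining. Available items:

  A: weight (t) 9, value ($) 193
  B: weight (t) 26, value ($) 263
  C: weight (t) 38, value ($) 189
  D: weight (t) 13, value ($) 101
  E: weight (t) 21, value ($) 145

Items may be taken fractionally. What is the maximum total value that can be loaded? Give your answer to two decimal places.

726.87

Order: A (193/9=21.44) > B (263/26=10.12) > D (101/13=7.77) > E (145/21=6.90) > C (189/38=4.97)
Fill: take A (9 @ 193) → take B (26 @ 263) → take D (13 @ 101) → take E (21 @ 145) → take 5/38 of C → 24.87; 74/74 used.
Total value = 726.87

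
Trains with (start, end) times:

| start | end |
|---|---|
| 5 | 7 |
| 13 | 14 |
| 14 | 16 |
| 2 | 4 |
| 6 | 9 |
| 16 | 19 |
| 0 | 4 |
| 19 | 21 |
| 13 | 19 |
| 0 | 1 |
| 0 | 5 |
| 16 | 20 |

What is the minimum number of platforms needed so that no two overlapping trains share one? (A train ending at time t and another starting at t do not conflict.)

3

Count concurrent intervals with a sweep; the peak is the room count.
Events (time:±→running): 0:+→1 0:+→2 0:+→3 … peak 3.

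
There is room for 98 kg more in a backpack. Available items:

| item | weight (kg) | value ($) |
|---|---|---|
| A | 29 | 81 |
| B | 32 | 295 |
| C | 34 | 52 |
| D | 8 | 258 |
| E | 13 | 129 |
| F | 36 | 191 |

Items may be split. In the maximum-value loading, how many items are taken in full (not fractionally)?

Sort by value per unit weight and fill in that order.
Ratios (sorted): D 32.25, E 9.92, B 9.22, F 5.31, A 2.79, C 1.53
take D (8 @ 258); take E (13 @ 129); take B (32 @ 295); take F (36 @ 191); take 9/29 of A → 25.14. Capacity used 98/98.
4 item(s) taken whole; one partial (take 9/29 of A).

4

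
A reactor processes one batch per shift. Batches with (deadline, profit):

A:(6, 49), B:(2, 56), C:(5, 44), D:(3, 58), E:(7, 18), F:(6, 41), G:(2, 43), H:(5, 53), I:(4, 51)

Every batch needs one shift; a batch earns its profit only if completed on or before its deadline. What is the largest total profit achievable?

329

By profit: D(d3,58), B(d2,56), H(d5,53), I(d4,51), A(d6,49), C(d5,44), G(d2,43), F(d6,41), E(d7,18)
D→slot 3; B→slot 2; H→slot 5; I→slot 4; A→slot 6; C→slot 1; G skipped; F skipped; E→slot 7.
Profit = 44 + 56 + 58 + 51 + 53 + 49 + 18 = 329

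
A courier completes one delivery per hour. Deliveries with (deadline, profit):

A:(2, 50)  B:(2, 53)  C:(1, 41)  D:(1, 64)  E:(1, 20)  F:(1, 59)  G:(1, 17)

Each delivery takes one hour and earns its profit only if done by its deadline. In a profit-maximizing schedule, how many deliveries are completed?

Profit order: D=64 F=59 B=53 A=50 C=41 E=20 G=17
Assign: D→slot 1, F skipped, B→slot 2, A skipped, C skipped, E skipped, G skipped.
Slots: [1:D] [2:B]
2 of 7 scheduled.

2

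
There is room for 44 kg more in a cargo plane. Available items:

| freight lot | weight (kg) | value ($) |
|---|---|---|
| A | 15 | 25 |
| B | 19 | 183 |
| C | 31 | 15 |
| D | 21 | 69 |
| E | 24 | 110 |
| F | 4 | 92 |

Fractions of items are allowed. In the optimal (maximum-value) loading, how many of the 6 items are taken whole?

2

Greedy by value/weight ratio, highest first.
Order: F (92/4=23.00) > B (183/19=9.63) > E (110/24=4.58) > D (69/21=3.29) > A (25/15=1.67) > C (15/31=0.48)
Fill: take F (4 @ 92) → take B (19 @ 183) → take 21/24 of E → 96.25; 44/44 used.
2 item(s) taken whole; one partial (take 21/24 of E).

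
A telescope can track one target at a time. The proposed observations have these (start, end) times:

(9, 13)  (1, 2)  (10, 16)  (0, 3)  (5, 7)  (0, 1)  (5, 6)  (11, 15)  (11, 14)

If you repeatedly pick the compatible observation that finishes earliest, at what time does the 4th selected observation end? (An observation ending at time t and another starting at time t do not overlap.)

By end time: (0,1), (1,2), (0,3), (5,6), (5,7), (9,13), (11,14), (11,15), (10,16).
Pick (0,1); next start ≥ 1 → (1,2); next start ≥ 2 → (5,6); next start ≥ 6 → (9,13).
Selected: (0,1) (1,2) (5,6) (9,13)

13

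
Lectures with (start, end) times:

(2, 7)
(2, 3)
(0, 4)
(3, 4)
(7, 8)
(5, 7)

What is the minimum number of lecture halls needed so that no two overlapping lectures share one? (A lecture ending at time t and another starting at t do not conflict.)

Events (time:±→running): 0:+→1 2:+→2 2:+→3 … peak 3.

3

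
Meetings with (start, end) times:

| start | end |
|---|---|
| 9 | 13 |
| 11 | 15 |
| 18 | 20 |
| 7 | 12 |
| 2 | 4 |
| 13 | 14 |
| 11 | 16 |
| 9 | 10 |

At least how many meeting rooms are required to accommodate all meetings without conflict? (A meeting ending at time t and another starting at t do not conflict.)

Count concurrent intervals with a sweep; the peak is the room count.
starts: [2, 7, 9, 9, 11, 11, 13, 18]
ends:   [4, 10, 12, 13, 14, 15, 16, 20]
s2→1 e4→0 s7→1 s9→2 s9→3 e10→2 s11→3 s11→4  — peak 4.

4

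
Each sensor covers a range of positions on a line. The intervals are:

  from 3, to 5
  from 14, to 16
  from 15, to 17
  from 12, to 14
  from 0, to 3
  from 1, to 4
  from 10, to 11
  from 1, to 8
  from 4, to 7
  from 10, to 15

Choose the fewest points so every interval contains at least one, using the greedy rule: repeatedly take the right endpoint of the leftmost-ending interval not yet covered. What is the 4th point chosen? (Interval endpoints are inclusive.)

14

By right end: [0,3]  [1,4]  [3,5]  [4,7]  [1,8]  [10,11]  [12,14]  [10,15]  [14,16]  [15,17]
[0,3] uncovered → point at 3; [4,7] uncovered → point at 7; [10,11] uncovered → point at 11; [12,14] uncovered → point at 14; [15,17] uncovered → point at 17.
Points: 3, 7, 11, 14, 17 (5 total).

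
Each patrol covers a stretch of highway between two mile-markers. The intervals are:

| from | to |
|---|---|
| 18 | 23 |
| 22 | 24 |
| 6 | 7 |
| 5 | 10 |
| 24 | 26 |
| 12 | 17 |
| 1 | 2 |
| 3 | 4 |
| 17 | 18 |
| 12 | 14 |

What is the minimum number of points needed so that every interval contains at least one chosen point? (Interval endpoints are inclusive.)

6

Sort by right endpoint; whenever an interval is uncovered, place a point at its right end.
By right end: [1,2]  [3,4]  [6,7]  [5,10]  [12,14]  [12,17]  [17,18]  [18,23]  [22,24]  [24,26]
[1,2] uncovered → point at 2; [3,4] uncovered → point at 4; [6,7] uncovered → point at 7; [12,14] uncovered → point at 14; [17,18] uncovered → point at 18; [22,24] uncovered → point at 24.
Points: 2, 4, 7, 14, 18, 24 (6 total).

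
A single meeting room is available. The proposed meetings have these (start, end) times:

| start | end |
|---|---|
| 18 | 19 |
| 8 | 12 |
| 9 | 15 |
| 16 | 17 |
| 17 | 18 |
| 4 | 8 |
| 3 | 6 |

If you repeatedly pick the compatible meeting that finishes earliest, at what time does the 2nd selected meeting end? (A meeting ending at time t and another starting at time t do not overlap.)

12

By end time: (3,6), (4,8), (8,12), (9,15), (16,17), (17,18), (18,19).
Pick (3,6); next start ≥ 6 → (8,12); next start ≥ 12 → (16,17); next start ≥ 17 → (17,18); next start ≥ 18 → (18,19).
Selected: (3,6) (8,12) (16,17) (17,18) (18,19)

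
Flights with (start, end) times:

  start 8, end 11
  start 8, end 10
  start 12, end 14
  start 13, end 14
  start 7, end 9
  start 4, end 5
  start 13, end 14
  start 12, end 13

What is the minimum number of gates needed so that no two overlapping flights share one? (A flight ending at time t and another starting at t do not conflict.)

starts: [4, 7, 8, 8, 12, 12, 13, 13]
ends:   [5, 9, 10, 11, 13, 14, 14, 14]
s4→1 e5→0 s7→1 s8→2 s8→3  — peak 3.

3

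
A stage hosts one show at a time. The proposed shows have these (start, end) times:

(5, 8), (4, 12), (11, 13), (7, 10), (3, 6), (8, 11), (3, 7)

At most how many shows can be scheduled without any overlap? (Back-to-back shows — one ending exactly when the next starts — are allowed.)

Order by finish time; keep every interval that doesn't clash with the previous kept one.
By end time: (3,6), (3,7), (5,8), (7,10), (8,11), (4,12), (11,13).
Pick (3,6); next start ≥ 6 → (7,10); next start ≥ 10 → (11,13).
Selected 3 shows.

3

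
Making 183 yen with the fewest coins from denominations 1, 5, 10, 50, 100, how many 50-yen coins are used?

Use the largest denomination that fits, subtract, and repeat.
183 = 1×100 + 1×50 + 3×10 + 3×1
Count of 50: 1

1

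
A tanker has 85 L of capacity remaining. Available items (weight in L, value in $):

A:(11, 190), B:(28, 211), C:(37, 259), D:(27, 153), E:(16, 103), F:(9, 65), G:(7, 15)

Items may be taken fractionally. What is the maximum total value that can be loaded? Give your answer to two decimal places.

Greedy by value/weight ratio, highest first.
Order: A (190/11=17.27) > B (211/28=7.54) > F (65/9=7.22) > C (259/37=7.00) > E (103/16=6.44) > D (153/27=5.67) > G (15/7=2.14)
Fill: take A (11 @ 190) → take B (28 @ 211) → take F (9 @ 65) → take C (37 @ 259); 85/85 used.
Total value = 725.00

725.00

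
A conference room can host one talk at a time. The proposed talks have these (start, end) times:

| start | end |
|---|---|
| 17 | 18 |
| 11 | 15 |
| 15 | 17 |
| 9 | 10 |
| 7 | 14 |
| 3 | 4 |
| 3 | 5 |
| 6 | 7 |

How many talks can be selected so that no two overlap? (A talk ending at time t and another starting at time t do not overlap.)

Greedy by earliest finish: after sorting by end time, pick each interval compatible with the last pick.
By end time: (3,4), (3,5), (6,7), (9,10), (7,14), (11,15), (15,17), (17,18).
Pick (3,4); next start ≥ 4 → (6,7); next start ≥ 7 → (9,10); next start ≥ 10 → (11,15); next start ≥ 15 → (15,17); next start ≥ 17 → (17,18).
Selected 6 talks.

6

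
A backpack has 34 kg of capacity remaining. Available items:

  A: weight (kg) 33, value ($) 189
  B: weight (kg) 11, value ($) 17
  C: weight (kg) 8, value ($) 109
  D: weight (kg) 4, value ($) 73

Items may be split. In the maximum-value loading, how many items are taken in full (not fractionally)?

2

Sort by value per unit weight and fill in that order.
Ratios (sorted): D 18.25, C 13.62, A 5.73, B 1.55
take D (4 @ 73); take C (8 @ 109); take 22/33 of A → 126.00. Capacity used 34/34.
2 item(s) taken whole; one partial (take 22/33 of A).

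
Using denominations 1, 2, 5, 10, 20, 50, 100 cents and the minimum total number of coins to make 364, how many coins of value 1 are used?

0

Use the largest denomination that fits, subtract, and repeat.
364 − 3×100→64 − 1×50→14 − 1×10→4 − 2×2→0
Count of 1: 0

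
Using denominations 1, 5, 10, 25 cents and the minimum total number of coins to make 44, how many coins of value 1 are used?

44 − 1×25→19 − 1×10→9 − 1×5→4 − 4×1→0
Count of 1: 4

4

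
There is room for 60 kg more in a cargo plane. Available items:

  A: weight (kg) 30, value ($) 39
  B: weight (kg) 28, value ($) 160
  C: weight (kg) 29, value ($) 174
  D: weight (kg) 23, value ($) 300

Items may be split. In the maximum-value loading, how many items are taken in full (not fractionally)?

Sort by value per unit weight and fill in that order.
Order: D (300/23=13.04) > C (174/29=6.00) > B (160/28=5.71) > A (39/30=1.30)
Fill: take D (23 @ 300) → take C (29 @ 174) → take 8/28 of B → 45.71; 60/60 used.
2 item(s) taken whole; one partial (take 8/28 of B).

2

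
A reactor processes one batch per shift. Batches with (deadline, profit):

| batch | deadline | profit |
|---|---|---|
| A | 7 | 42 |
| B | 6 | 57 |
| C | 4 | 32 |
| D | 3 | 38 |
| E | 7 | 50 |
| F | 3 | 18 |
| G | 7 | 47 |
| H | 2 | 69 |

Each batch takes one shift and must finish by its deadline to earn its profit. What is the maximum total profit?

335

Sort by profit descending; place each in the latest free slot ≤ its deadline.
Profit order: H=69 B=57 E=50 G=47 A=42 D=38 C=32 F=18
Assign: H→slot 2, B→slot 6, E→slot 7, G→slot 5, A→slot 4, D→slot 3, C→slot 1, F skipped.
Slots: [1:C] [2:H] [3:D] [4:A] [5:G] [6:B] [7:E]
Profit = 32 + 69 + 38 + 42 + 47 + 57 + 50 = 335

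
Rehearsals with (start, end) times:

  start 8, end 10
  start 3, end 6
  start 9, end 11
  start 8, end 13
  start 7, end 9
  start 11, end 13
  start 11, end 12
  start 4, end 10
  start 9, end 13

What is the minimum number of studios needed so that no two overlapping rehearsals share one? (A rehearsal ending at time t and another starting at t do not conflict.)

5

The answer is the maximum number of intervals overlapping at any instant.
Events (time:±→running): 3:+→1 4:+→2 6:-→1 7:+→2 8:+→3 8:+→4 9:-→3 9:+→4 9:+→5 … peak 5.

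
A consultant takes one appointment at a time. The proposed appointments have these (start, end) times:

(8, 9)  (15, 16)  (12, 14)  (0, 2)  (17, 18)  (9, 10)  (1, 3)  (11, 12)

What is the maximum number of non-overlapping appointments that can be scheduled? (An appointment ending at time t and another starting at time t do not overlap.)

7

By end time: (0,2), (1,3), (8,9), (9,10), (11,12), (12,14), (15,16), (17,18).
Pick (0,2); next start ≥ 2 → (8,9); next start ≥ 9 → (9,10); next start ≥ 10 → (11,12); next start ≥ 12 → (12,14); next start ≥ 14 → (15,16); next start ≥ 16 → (17,18).
Selected 7 appointments.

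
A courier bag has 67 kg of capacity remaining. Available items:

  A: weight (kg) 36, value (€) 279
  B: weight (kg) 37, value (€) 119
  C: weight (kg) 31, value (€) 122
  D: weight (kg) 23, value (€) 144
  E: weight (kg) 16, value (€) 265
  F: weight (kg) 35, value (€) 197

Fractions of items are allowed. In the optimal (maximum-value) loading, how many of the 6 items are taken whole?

2

Order: E (265/16=16.56) > A (279/36=7.75) > D (144/23=6.26) > F (197/35=5.63) > C (122/31=3.94) > B (119/37=3.22)
Fill: take E (16 @ 265) → take A (36 @ 279) → take 15/23 of D → 93.91; 67/67 used.
2 item(s) taken whole; one partial (take 15/23 of D).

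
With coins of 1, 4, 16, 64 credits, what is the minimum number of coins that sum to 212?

5

212 = 3×64 + 1×16 + 1×4
Total coins = 3 + 1 + 1 = 5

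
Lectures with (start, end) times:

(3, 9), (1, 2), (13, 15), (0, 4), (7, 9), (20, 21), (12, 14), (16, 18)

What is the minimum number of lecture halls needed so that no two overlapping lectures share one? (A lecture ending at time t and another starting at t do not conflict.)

The answer is the maximum number of intervals overlapping at any instant.
Events (time:±→running): 0:+→1 1:+→2 … peak 2.

2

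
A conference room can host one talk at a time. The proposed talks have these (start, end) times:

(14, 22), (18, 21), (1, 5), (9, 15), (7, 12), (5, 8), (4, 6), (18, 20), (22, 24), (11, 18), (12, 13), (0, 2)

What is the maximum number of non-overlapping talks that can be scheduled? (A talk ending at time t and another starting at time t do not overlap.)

6

Sort by end time and greedily take each interval whose start is ≥ the last chosen end.
Sorted by end: (0,2)  (1,5)  (4,6)  (5,8)  (7,12)  (12,13)  (9,15)  (11,18)  (18,20)  (18,21)  (14,22)  (22,24)
take (0,2); take (4,6); take (7,12); take (12,13); skip (11,18); take (18,20); skip (14,22); take (22,24).
Selected 6 talks.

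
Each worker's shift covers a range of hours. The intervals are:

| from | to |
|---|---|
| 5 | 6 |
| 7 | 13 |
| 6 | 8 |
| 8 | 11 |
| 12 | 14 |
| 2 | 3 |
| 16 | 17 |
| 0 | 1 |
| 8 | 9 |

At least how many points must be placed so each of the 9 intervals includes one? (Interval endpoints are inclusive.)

6

By right end: [0,1]  [2,3]  [5,6]  [6,8]  [8,9]  [8,11]  [7,13]  [12,14]  [16,17]
[0,1] uncovered → point at 1; [2,3] uncovered → point at 3; [5,6] uncovered → point at 6; [8,9] uncovered → point at 9; [12,14] uncovered → point at 14; [16,17] uncovered → point at 17.
Points: 1, 3, 6, 9, 14, 17 (6 total).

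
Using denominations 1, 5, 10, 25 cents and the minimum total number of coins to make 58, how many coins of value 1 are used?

3

Greedy: take as many of the largest coin as possible, then repeat with the remainder.
58 − 2×25→8 − 1×5→3 − 3×1→0
Count of 1: 3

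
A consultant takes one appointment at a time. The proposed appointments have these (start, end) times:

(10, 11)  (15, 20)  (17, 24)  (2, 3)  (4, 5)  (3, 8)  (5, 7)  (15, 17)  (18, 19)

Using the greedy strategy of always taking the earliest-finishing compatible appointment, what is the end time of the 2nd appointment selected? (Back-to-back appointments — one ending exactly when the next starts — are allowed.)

5

Sorted by end: (2,3)  (4,5)  (5,7)  (3,8)  (10,11)  (15,17)  (18,19)  (15,20)  (17,24)
take (2,3); take (4,5); take (5,7); take (10,11); take (15,17); take (18,19).
Selected: (2,3) (4,5) (5,7) (10,11) (15,17) (18,19)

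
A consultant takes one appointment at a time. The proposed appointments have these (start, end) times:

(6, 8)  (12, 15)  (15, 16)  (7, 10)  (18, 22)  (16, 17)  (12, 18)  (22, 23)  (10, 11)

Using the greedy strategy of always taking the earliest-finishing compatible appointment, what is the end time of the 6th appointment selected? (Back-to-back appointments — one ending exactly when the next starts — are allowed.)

22

Greedy by earliest finish: after sorting by end time, pick each interval compatible with the last pick.
Sorted by end: (6,8)  (7,10)  (10,11)  (12,15)  (15,16)  (16,17)  (12,18)  (18,22)  (22,23)
take (6,8); skip (7,10); take (10,11); take (12,15); take (15,16); take (16,17); skip (12,18); take (18,22); take (22,23).
Selected: (6,8) (10,11) (12,15) (15,16) (16,17) (18,22) (22,23)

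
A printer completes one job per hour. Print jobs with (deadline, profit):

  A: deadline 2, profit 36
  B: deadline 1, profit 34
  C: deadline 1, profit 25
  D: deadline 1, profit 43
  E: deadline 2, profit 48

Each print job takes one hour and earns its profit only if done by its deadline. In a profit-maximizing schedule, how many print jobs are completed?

2

Take jobs in profit order; each goes to the latest open slot no later than its deadline.
By profit: E(d2,48), D(d1,43), A(d2,36), B(d1,34), C(d1,25)
E→slot 2; D→slot 1; A skipped; B skipped; C skipped.
2 of 5 scheduled.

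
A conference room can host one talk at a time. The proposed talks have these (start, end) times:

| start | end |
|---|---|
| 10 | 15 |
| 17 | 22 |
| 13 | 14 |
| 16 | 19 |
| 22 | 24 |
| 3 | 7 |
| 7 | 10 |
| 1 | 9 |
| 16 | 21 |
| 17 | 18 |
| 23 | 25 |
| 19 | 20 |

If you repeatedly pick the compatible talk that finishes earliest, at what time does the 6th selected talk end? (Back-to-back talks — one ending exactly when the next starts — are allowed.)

Order by finish time; keep every interval that doesn't clash with the previous kept one.
By end time: (3,7), (1,9), (7,10), (13,14), (10,15), (17,18), (16,19), (19,20), (16,21), (17,22), (22,24), (23,25).
Pick (3,7); next start ≥ 7 → (7,10); next start ≥ 10 → (13,14); next start ≥ 14 → (17,18); next start ≥ 18 → (19,20); next start ≥ 20 → (22,24).
Selected: (3,7) (7,10) (13,14) (17,18) (19,20) (22,24)

24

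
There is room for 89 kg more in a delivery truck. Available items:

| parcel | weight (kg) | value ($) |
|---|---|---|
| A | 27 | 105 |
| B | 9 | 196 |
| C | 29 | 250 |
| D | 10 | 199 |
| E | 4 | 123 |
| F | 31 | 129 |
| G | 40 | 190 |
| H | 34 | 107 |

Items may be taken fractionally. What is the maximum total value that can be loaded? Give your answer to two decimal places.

Sort by value per unit weight and fill in that order.
Order: E (123/4=30.75) > B (196/9=21.78) > D (199/10=19.90) > C (250/29=8.62) > G (190/40=4.75) > F (129/31=4.16) > A (105/27=3.89) > H (107/34=3.15)
Fill: take E (4 @ 123) → take B (9 @ 196) → take D (10 @ 199) → take C (29 @ 250) → take 37/40 of G → 175.75; 89/89 used.
Total value = 943.75

943.75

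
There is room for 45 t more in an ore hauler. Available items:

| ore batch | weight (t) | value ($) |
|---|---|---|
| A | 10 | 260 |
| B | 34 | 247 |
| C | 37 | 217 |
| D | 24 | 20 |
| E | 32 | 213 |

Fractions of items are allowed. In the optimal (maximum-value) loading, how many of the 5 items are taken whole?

Greedy by value/weight ratio, highest first.
Ratios (sorted): A 26.00, B 7.26, E 6.66, C 5.86, D 0.83
take A (10 @ 260); take B (34 @ 247); take 1/32 of E → 6.66. Capacity used 45/45.
2 item(s) taken whole; one partial (take 1/32 of E).

2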